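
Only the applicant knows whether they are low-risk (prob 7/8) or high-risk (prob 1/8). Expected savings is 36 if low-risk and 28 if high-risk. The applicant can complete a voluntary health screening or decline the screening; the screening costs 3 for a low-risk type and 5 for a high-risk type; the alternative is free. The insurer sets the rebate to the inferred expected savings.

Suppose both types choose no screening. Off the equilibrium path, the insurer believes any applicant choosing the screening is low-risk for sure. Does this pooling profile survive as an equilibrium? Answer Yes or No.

Yes

On path, the insurer holds the prior and pays 7/8·36 + 1/8·28 = 35. Off path (the screening), believing low-risk, it pays 36.
low-risk: no screening nets 35; the screening nets 36 − 3 = 33. low-risk stays.
high-risk: no screening nets 35; the screening nets 36 − 5 = 31. high-risk stays.
No type deviates, so pooling is sustained.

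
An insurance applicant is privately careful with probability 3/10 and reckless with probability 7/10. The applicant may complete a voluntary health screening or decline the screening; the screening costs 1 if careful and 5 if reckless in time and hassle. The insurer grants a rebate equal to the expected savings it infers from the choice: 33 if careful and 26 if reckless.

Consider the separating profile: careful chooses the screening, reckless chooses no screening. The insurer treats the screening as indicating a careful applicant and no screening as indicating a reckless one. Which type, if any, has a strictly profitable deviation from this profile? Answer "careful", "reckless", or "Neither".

The screening pays 33; no screening pays 26.
careful: assigned the screening, nets 33 − 1 = 32; deviating to no screening nets 26.
reckless: assigned no screening, nets 26; deviating to the screening nets 33 − 5 = 28.
The reckless type gains 2 by deviating.

reckless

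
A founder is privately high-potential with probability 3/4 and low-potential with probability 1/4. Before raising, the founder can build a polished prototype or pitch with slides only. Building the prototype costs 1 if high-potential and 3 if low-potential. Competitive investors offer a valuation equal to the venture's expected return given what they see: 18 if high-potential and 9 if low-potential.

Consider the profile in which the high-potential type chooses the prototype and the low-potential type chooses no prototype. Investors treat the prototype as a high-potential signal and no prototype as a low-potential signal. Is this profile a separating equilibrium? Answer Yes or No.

Under these beliefs, the prototype earns valuation 18 and no prototype earns valuation 9.
high-potential: the prototype nets 18 − 1 = 17; no prototype nets 9. high-potential prefers the prototype.
low-potential: the prototype nets 18 − 3 = 15; no prototype nets 9. low-potential would deviate to the prototype.
low-potential has a profitable deviation, so the profile is not an equilibrium.

No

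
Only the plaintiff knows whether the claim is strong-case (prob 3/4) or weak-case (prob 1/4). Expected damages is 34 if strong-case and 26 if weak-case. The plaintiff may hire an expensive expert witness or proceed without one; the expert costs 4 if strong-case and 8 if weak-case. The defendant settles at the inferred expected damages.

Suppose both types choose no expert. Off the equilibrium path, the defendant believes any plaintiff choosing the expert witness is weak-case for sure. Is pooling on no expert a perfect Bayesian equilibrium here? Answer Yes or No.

Yes

On path, the defendant holds the prior and pays 3/4·34 + 1/4·26 = 32. Off path (the expert witness), believing weak-case, it pays 26.
strong-case: no expert nets 32; the expert witness nets 26 − 4 = 22. strong-case stays.
weak-case: no expert nets 32; the expert witness nets 26 − 8 = 18. weak-case stays.
No type deviates, so pooling is sustained.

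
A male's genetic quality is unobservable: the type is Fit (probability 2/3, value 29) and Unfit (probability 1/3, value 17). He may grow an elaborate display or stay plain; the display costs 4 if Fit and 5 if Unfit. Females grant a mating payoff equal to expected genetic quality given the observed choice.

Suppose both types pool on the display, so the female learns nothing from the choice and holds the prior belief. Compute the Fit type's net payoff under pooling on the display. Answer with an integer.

Pooled mating payoff = 2/3·29 + 1/3·17 = 25.
Fit pays cost 4 for the display, so net payoff = 25 − 4 = 21.

21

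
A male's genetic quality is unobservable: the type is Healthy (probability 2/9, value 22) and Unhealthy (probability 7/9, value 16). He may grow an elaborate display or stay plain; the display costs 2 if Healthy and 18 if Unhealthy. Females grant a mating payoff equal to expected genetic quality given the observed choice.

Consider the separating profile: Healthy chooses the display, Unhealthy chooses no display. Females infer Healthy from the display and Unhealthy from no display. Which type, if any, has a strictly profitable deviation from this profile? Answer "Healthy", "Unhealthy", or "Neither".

The display pays 22; no display pays 16.
Healthy: assigned the display, nets 22 − 2 = 20; deviating to no display nets 16.
Unhealthy: assigned no display, nets 16; deviating to the display nets 22 − 18 = 4.
Both types strictly prefer their assigned action; no profitable deviation.

Neither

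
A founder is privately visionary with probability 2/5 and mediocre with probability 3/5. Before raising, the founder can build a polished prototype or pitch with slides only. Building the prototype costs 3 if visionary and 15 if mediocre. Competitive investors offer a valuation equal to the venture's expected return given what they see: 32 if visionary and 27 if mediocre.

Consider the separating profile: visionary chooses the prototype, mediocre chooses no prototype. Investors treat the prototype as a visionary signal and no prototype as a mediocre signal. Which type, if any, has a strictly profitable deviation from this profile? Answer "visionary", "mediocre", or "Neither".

The prototype pays 32; no prototype pays 27.
visionary: assigned the prototype, nets 32 − 3 = 29; deviating to no prototype nets 27.
mediocre: assigned no prototype, nets 27; deviating to the prototype nets 32 − 15 = 17.
Both types strictly prefer their assigned action; no profitable deviation.

Neither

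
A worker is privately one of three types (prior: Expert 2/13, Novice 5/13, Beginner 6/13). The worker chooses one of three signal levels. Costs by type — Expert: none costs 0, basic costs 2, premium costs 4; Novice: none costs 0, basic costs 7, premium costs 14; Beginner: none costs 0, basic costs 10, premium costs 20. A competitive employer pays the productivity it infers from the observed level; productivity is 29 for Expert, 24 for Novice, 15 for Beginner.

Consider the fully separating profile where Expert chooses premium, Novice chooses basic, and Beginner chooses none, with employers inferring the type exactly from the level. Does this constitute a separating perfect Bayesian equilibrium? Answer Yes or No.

Yes

Separating wages: premium → 29, basic → 24, none → 15.
Expert (assigned premium): none: 15 − 0 = 15; basic: 24 − 2 = 22; premium: 29 − 4 = 25. Expert stays.
Novice (assigned basic): none: 15 − 0 = 15; basic: 24 − 7 = 17; premium: 29 − 14 = 15. Novice stays.
Beginner (assigned none): none: 15 − 0 = 15; basic: 24 − 10 = 14; premium: 29 − 20 = 9. Beginner stays.
Every type prefers its assigned level; separation holds.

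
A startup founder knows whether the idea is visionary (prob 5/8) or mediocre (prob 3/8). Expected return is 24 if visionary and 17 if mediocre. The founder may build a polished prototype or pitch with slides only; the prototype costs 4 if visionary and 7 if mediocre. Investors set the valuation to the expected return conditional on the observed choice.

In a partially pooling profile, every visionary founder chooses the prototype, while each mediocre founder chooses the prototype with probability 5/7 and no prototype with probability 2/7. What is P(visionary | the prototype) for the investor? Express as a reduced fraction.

7/10

P(the prototype) = (5/8)·1 + (3/8)·(5/7) = 25/28.
By Bayes' rule, P(visionary | the prototype) = (5/8) / (25/28) = 7/10.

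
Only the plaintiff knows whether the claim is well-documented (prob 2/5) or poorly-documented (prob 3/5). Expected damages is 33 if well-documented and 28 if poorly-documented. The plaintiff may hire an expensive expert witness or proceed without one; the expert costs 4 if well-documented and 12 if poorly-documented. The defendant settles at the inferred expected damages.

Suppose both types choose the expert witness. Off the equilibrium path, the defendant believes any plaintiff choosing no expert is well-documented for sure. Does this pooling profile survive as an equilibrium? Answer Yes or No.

On path, the defendant holds the prior and pays 2/5·33 + 3/5·28 = 30. Off path (no expert), believing well-documented, it pays 33.
well-documented: the expert witness nets 30 − 4 = 26; no expert nets 33. well-documented would deviate.
poorly-documented: the expert witness nets 30 − 12 = 18; no expert nets 33. poorly-documented would deviate.
A type deviates, so pooling fails.

No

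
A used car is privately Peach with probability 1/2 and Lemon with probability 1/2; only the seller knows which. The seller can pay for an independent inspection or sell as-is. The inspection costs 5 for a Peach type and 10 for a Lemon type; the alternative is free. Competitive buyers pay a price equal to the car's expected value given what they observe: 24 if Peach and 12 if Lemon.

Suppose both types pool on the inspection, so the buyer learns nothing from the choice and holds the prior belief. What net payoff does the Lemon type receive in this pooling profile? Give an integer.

Pooled price = 1/2·24 + 1/2·12 = 18.
Lemon pays cost 10 for the inspection, so net payoff = 18 − 10 = 8.

8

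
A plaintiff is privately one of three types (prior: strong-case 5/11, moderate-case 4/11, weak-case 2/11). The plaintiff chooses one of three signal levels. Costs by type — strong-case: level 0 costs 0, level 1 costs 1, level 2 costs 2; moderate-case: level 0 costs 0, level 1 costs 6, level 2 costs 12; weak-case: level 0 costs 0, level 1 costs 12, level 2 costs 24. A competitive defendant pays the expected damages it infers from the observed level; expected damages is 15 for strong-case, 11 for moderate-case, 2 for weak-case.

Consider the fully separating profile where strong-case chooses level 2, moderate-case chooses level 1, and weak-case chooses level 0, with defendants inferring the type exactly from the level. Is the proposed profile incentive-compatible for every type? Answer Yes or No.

Separating settlements: level 2 → 15, level 1 → 11, level 0 → 2.
strong-case (assigned level 2): level 0: 2 − 0 = 2; level 1: 11 − 1 = 10; level 2: 15 − 2 = 13. strong-case stays.
moderate-case (assigned level 1): level 0: 2 − 0 = 2; level 1: 11 − 6 = 5; level 2: 15 − 12 = 3. moderate-case stays.
weak-case (assigned level 0): level 0: 2 − 0 = 2; level 1: 11 − 12 = -1; level 2: 15 − 24 = -9. weak-case stays.
Every type prefers its assigned level; separation holds.

Yes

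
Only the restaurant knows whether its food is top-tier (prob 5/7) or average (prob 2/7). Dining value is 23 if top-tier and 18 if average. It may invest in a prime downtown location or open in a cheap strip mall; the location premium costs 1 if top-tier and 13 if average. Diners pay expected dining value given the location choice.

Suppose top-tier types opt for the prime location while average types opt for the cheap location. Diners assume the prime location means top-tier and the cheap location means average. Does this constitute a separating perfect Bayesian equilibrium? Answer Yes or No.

Yes

Under these beliefs, the prime location earns price premium 23 and the cheap location earns price premium 18.
top-tier: the prime location nets 23 − 1 = 22; the cheap location nets 18. top-tier prefers the prime location.
average: the prime location nets 23 − 13 = 10; the cheap location nets 18. average prefers the cheap location.
Neither type deviates, so the separating profile is an equilibrium.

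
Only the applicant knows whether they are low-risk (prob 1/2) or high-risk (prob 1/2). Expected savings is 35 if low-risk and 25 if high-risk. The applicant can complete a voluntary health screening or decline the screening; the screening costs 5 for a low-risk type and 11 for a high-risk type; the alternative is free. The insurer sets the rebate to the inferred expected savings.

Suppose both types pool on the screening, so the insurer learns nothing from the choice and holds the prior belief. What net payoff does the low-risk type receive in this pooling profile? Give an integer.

Pooled rebate = 1/2·35 + 1/2·25 = 30.
low-risk pays cost 5 for the screening, so net payoff = 30 − 5 = 25.

25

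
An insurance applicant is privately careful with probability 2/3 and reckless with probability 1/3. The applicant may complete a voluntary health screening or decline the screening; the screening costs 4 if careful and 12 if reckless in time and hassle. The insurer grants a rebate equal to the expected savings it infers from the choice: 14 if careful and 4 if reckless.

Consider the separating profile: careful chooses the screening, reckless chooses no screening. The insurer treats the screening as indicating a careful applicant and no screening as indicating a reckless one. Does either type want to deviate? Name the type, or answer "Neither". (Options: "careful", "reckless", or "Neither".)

Neither

The screening pays 14; no screening pays 4.
careful: assigned the screening, nets 14 − 4 = 10; deviating to no screening nets 4.
reckless: assigned no screening, nets 4; deviating to the screening nets 14 − 12 = 2.
Both types strictly prefer their assigned action; no profitable deviation.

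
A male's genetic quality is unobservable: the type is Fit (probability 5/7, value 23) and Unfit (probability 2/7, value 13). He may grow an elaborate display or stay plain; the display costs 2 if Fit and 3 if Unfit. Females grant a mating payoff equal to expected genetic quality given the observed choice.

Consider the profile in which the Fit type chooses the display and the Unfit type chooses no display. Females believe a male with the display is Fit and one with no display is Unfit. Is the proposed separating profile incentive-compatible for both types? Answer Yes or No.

Under these beliefs, the display earns mating payoff 23 and no display earns mating payoff 13.
Fit: the display nets 23 − 2 = 21; no display nets 13. Fit prefers the display.
Unfit: the display nets 23 − 3 = 20; no display nets 13. Unfit would deviate to the display.
Unfit has a profitable deviation, so the profile is not an equilibrium.

No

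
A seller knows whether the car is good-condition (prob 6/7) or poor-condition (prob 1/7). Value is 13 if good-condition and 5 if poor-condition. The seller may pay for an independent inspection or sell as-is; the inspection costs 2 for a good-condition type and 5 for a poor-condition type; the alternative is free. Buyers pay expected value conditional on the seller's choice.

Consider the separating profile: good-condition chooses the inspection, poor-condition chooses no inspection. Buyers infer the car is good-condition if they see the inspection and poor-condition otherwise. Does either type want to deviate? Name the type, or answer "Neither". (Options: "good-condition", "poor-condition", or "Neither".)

The inspection pays 13; no inspection pays 5.
good-condition: assigned the inspection, nets 13 − 2 = 11; deviating to no inspection nets 5.
poor-condition: assigned no inspection, nets 5; deviating to the inspection nets 13 − 5 = 8.
The poor-condition type gains 3 by deviating.

poor-condition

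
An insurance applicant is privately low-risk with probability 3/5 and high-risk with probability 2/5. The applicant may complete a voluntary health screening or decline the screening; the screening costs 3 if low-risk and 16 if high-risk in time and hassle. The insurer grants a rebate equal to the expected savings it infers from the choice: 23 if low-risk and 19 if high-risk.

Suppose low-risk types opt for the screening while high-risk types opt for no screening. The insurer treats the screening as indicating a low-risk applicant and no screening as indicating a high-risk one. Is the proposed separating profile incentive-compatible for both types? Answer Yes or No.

Yes

Under these beliefs, the screening earns rebate 23 and no screening earns rebate 19.
low-risk: the screening nets 23 − 3 = 20; no screening nets 19. low-risk prefers the screening.
high-risk: the screening nets 23 − 16 = 7; no screening nets 19. high-risk prefers no screening.
Neither type deviates, so the separating profile is an equilibrium.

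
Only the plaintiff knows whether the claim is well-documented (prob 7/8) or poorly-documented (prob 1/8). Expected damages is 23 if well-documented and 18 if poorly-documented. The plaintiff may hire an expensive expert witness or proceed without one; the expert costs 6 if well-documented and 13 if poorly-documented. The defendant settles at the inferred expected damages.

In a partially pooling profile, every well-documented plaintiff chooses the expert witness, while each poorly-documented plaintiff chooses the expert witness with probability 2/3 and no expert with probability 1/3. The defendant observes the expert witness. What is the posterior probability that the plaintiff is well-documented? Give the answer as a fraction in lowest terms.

21/23

P(the expert witness) = (7/8)·1 + (1/8)·(2/3) = 23/24.
By Bayes' rule, P(well-documented | the expert witness) = (7/8) / (23/24) = 21/23.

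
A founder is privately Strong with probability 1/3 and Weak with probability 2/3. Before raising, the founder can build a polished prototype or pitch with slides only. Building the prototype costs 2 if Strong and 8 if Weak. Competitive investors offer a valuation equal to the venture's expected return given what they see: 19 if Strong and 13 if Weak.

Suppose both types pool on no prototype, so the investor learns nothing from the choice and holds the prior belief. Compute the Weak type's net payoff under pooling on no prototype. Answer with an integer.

15

Pooled valuation = 1/3·19 + 2/3·13 = 15.
Weak pays no cost for no prototype, so net payoff = 15.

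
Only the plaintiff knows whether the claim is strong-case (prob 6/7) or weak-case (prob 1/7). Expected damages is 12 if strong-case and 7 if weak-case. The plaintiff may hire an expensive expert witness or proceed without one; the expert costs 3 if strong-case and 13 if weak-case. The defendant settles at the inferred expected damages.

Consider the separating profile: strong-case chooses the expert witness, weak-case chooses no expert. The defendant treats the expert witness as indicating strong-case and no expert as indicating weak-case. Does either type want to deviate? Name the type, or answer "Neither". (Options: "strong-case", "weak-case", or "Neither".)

Neither

The expert witness pays 12; no expert pays 7.
strong-case: assigned the expert witness, nets 12 − 3 = 9; deviating to no expert nets 7.
weak-case: assigned no expert, nets 7; deviating to the expert witness nets 12 − 13 = -1.
Both types strictly prefer their assigned action; no profitable deviation.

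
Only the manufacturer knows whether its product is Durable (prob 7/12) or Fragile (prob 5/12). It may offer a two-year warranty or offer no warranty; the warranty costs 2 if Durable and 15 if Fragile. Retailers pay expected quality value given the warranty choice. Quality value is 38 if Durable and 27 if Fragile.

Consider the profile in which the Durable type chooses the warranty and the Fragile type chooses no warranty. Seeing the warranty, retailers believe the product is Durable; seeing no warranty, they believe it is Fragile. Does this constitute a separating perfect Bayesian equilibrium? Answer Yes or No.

Under these beliefs, the warranty earns price 38 and no warranty earns price 27.
Durable: the warranty nets 38 − 2 = 36; no warranty nets 27. Durable prefers the warranty.
Fragile: the warranty nets 38 − 15 = 23; no warranty nets 27. Fragile prefers no warranty.
Neither type deviates, so the separating profile is an equilibrium.

Yes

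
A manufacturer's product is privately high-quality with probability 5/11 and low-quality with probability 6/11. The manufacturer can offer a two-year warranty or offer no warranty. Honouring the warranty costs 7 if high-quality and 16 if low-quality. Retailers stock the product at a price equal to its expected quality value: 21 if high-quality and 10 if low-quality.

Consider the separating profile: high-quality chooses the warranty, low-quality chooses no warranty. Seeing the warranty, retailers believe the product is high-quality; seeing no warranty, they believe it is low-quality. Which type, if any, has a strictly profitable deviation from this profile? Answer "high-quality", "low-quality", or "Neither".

The warranty pays 21; no warranty pays 10.
high-quality: assigned the warranty, nets 21 − 7 = 14; deviating to no warranty nets 10.
low-quality: assigned no warranty, nets 10; deviating to the warranty nets 21 − 16 = 5.
Both types strictly prefer their assigned action; no profitable deviation.

Neither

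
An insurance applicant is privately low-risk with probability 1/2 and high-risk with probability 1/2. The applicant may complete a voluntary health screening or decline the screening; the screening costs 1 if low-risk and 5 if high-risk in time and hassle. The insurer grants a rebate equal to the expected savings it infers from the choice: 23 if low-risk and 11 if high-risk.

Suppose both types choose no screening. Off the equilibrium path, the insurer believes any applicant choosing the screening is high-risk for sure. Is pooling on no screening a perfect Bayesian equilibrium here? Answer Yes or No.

Yes

On path, the insurer holds the prior and pays 1/2·23 + 1/2·11 = 17. Off path (the screening), believing high-risk, it pays 11.
low-risk: no screening nets 17; the screening nets 11 − 1 = 10. low-risk stays.
high-risk: no screening nets 17; the screening nets 11 − 5 = 6. high-risk stays.
No type deviates, so pooling is sustained.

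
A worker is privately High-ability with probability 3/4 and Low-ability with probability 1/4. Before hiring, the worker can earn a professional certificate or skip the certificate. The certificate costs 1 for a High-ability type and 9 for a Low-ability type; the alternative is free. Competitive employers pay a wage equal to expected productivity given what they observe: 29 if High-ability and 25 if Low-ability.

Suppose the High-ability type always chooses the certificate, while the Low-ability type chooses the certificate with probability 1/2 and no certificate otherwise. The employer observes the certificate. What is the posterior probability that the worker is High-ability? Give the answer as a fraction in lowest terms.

6/7

P(the certificate) = (3/4)·1 + (1/4)·(1/2) = 7/8.
By Bayes' rule, P(High-ability | the certificate) = (3/4) / (7/8) = 6/7.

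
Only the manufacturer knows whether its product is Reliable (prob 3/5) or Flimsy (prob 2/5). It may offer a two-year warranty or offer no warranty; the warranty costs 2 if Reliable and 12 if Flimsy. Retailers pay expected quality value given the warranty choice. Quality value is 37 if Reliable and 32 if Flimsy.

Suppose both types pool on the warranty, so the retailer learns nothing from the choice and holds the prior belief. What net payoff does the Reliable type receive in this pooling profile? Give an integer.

33

Pooled price = 3/5·37 + 2/5·32 = 35.
Reliable pays cost 2 for the warranty, so net payoff = 35 − 2 = 33.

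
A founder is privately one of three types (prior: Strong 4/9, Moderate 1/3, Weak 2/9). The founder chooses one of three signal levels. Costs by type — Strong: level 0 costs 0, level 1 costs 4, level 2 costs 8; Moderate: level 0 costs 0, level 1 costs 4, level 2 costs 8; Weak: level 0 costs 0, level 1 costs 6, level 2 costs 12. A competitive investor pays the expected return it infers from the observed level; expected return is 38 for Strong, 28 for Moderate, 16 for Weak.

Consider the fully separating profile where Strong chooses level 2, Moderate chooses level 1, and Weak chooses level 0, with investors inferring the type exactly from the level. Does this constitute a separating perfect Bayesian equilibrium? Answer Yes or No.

No

Separating valuations: level 2 → 38, level 1 → 28, level 0 → 16.
Strong (assigned level 2): level 0: 16 − 0 = 16; level 1: 28 − 4 = 24; level 2: 38 − 8 = 30. Strong stays.
Moderate (assigned level 1): level 0: 16 − 0 = 16; level 1: 28 − 4 = 24; level 2: 38 − 8 = 30. Moderate prefers level 2.
Weak (assigned level 0): level 0: 16 − 0 = 16; level 1: 28 − 6 = 22; level 2: 38 − 12 = 26. Weak prefers level 2.
At least one type deviates; the separating profile fails.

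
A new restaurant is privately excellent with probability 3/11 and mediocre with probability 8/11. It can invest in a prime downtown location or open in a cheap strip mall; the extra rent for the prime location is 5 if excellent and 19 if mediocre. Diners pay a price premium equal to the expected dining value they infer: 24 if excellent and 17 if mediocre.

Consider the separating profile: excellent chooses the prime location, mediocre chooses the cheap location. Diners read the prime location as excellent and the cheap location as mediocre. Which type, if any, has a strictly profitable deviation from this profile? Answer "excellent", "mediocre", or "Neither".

The prime location pays 24; the cheap location pays 17.
excellent: assigned the prime location, nets 24 − 5 = 19; deviating to the cheap location nets 17.
mediocre: assigned the cheap location, nets 17; deviating to the prime location nets 24 − 19 = 5.
Both types strictly prefer their assigned action; no profitable deviation.

Neither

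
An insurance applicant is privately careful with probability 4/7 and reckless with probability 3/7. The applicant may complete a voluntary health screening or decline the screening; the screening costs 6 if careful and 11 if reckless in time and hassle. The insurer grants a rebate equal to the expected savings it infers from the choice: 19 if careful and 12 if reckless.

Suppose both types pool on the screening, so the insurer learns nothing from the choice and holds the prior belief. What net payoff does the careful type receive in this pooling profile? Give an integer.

Pooled rebate = 4/7·19 + 3/7·12 = 16.
careful pays cost 6 for the screening, so net payoff = 16 − 6 = 10.

10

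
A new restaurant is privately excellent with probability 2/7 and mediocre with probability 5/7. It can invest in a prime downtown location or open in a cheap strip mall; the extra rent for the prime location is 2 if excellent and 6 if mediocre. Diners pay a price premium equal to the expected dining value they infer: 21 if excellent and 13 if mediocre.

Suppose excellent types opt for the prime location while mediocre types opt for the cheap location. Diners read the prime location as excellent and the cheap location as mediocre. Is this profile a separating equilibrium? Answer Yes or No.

No

Under these beliefs, the prime location earns price premium 21 and the cheap location earns price premium 13.
excellent: the prime location nets 21 − 2 = 19; the cheap location nets 13. excellent prefers the prime location.
mediocre: the prime location nets 21 − 6 = 15; the cheap location nets 13. mediocre would deviate to the prime location.
mediocre has a profitable deviation, so the profile is not an equilibrium.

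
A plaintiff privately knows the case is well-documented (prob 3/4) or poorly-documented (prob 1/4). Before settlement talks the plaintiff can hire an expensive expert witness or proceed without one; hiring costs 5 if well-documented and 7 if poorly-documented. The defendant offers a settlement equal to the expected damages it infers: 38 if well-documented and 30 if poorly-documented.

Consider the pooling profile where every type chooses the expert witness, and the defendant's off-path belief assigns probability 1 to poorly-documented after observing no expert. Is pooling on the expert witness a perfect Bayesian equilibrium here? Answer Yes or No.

On path, the defendant holds the prior and pays 3/4·38 + 1/4·30 = 36. Off path (no expert), believing poorly-documented, it pays 30.
well-documented: the expert witness nets 36 − 5 = 31; no expert nets 30. well-documented stays.
poorly-documented: the expert witness nets 36 − 7 = 29; no expert nets 30. poorly-documented would deviate.
A type deviates, so pooling fails.

No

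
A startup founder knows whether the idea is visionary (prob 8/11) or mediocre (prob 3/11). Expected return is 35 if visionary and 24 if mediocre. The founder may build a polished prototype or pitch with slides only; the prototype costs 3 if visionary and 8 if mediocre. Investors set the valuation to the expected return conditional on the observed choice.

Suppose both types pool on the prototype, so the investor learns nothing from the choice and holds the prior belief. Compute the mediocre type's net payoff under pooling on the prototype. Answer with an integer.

Pooled valuation = 8/11·35 + 3/11·24 = 32.
mediocre pays cost 8 for the prototype, so net payoff = 32 − 8 = 24.

24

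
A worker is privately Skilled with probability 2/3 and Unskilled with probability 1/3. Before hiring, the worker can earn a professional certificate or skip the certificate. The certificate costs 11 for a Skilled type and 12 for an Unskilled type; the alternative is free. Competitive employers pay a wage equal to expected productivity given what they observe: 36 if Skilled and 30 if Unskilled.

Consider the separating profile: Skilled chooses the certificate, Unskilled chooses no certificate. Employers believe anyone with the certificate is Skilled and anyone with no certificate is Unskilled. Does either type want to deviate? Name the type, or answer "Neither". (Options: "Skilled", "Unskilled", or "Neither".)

The certificate pays 36; no certificate pays 30.
Skilled: assigned the certificate, nets 36 − 11 = 25; deviating to no certificate nets 30.
Unskilled: assigned no certificate, nets 30; deviating to the certificate nets 36 − 12 = 24.
The Skilled type gains 5 by deviating.

Skilled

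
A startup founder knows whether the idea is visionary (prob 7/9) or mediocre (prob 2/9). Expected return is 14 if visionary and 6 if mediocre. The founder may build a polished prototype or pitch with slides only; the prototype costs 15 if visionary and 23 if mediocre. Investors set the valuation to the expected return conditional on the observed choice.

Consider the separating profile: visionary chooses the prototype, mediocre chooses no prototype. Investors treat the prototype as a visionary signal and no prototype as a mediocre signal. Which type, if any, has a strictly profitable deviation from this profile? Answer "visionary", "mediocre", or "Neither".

The prototype pays 14; no prototype pays 6.
visionary: assigned the prototype, nets 14 − 15 = -1; deviating to no prototype nets 6.
mediocre: assigned no prototype, nets 6; deviating to the prototype nets 14 − 23 = -9.
The visionary type gains 7 by deviating.

visionary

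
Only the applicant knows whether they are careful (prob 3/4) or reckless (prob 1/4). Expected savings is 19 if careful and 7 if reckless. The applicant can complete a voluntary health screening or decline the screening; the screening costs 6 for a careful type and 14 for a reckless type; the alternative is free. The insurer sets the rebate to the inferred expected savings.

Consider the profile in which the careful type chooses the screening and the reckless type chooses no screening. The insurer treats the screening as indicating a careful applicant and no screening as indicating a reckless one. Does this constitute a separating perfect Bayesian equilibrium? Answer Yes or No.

Under these beliefs, the screening earns rebate 19 and no screening earns rebate 7.
careful: the screening nets 19 − 6 = 13; no screening nets 7. careful prefers the screening.
reckless: the screening nets 19 − 14 = 5; no screening nets 7. reckless prefers no screening.
Neither type deviates, so the separating profile is an equilibrium.

Yes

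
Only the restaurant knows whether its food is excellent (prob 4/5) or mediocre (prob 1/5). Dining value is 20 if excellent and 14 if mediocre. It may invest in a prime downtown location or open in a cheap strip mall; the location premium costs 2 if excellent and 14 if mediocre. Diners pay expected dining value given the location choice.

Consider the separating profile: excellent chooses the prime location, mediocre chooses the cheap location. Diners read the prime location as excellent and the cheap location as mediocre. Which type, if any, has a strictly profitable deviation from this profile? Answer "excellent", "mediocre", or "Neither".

The prime location pays 20; the cheap location pays 14.
excellent: assigned the prime location, nets 20 − 2 = 18; deviating to the cheap location nets 14.
mediocre: assigned the cheap location, nets 14; deviating to the prime location nets 20 − 14 = 6.
Both types strictly prefer their assigned action; no profitable deviation.

Neither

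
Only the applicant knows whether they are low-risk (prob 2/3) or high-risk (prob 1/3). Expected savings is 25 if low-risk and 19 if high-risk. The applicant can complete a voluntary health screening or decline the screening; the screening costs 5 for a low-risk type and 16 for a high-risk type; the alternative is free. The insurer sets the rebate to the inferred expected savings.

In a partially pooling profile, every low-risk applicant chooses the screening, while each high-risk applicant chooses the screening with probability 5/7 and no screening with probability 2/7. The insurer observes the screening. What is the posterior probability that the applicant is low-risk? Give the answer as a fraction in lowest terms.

P(the screening) = (2/3)·1 + (1/3)·(5/7) = 19/21.
By Bayes' rule, P(low-risk | the screening) = (2/3) / (19/21) = 14/19.

14/19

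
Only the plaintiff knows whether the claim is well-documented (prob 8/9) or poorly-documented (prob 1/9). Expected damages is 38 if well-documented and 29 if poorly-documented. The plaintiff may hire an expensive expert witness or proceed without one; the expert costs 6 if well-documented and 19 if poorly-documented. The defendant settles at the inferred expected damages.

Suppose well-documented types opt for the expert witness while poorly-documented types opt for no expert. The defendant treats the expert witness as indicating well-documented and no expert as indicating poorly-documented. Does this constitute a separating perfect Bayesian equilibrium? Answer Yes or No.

Under these beliefs, the expert witness earns settlement 38 and no expert earns settlement 29.
well-documented: the expert witness nets 38 − 6 = 32; no expert nets 29. well-documented prefers the expert witness.
poorly-documented: the expert witness nets 38 − 19 = 19; no expert nets 29. poorly-documented prefers no expert.
Neither type deviates, so the separating profile is an equilibrium.

Yes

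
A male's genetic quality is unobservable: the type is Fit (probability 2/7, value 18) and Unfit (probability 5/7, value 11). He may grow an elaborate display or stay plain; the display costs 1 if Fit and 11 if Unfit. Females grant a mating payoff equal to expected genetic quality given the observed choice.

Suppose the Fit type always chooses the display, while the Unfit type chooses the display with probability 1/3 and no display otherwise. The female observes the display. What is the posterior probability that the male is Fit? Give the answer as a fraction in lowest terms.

6/11

P(the display) = (2/7)·1 + (5/7)·(1/3) = 11/21.
By Bayes' rule, P(Fit | the display) = (2/7) / (11/21) = 6/11.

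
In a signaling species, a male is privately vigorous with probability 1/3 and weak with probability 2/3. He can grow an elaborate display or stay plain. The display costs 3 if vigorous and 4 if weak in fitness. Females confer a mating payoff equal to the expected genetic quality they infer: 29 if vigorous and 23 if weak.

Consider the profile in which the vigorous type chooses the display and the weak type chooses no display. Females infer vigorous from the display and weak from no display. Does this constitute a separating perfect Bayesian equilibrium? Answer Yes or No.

Under these beliefs, the display earns mating payoff 29 and no display earns mating payoff 23.
vigorous: the display nets 29 − 3 = 26; no display nets 23. vigorous prefers the display.
weak: the display nets 29 − 4 = 25; no display nets 23. weak would deviate to the display.
weak has a profitable deviation, so the profile is not an equilibrium.

No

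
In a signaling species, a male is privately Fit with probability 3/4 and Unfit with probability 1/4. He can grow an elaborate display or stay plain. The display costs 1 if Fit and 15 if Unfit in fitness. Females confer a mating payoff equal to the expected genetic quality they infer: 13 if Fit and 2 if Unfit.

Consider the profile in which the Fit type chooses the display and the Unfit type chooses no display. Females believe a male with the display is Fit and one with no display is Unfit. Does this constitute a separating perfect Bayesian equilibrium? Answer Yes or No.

Under these beliefs, the display earns mating payoff 13 and no display earns mating payoff 2.
Fit: the display nets 13 − 1 = 12; no display nets 2. Fit prefers the display.
Unfit: the display nets 13 − 15 = -2; no display nets 2. Unfit prefers no display.
Neither type deviates, so the separating profile is an equilibrium.

Yes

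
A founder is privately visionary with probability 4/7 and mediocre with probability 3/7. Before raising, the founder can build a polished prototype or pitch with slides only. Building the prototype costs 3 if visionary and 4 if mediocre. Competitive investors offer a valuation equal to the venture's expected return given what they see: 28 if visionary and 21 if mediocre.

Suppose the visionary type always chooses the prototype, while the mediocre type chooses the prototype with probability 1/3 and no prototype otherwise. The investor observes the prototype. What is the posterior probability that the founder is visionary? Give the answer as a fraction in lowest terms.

P(the prototype) = (4/7)·1 + (3/7)·(1/3) = 5/7.
By Bayes' rule, P(visionary | the prototype) = (4/7) / (5/7) = 4/5.

4/5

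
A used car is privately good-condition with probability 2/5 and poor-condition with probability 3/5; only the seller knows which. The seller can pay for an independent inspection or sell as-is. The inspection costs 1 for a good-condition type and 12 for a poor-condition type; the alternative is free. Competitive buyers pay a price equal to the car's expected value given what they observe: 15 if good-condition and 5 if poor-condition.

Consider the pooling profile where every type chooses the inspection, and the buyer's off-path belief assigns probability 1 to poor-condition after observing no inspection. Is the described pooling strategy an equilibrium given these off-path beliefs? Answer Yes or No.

No

On path, the buyer holds the prior and pays 2/5·15 + 3/5·5 = 9. Off path (no inspection), believing poor-condition, it pays 5.
good-condition: the inspection nets 9 − 1 = 8; no inspection nets 5. good-condition stays.
poor-condition: the inspection nets 9 − 12 = -3; no inspection nets 5. poor-condition would deviate.
A type deviates, so pooling fails.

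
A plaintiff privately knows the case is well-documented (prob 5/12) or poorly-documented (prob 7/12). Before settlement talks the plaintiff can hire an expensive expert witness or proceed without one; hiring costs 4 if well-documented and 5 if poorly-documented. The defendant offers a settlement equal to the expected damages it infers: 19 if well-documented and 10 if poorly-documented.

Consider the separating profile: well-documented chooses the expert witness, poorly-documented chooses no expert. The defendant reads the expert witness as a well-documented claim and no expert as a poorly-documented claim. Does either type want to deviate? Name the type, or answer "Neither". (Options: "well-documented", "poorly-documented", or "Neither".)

poorly-documented

The expert witness pays 19; no expert pays 10.
well-documented: assigned the expert witness, nets 19 − 4 = 15; deviating to no expert nets 10.
poorly-documented: assigned no expert, nets 10; deviating to the expert witness nets 19 − 5 = 14.
The poorly-documented type gains 4 by deviating.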